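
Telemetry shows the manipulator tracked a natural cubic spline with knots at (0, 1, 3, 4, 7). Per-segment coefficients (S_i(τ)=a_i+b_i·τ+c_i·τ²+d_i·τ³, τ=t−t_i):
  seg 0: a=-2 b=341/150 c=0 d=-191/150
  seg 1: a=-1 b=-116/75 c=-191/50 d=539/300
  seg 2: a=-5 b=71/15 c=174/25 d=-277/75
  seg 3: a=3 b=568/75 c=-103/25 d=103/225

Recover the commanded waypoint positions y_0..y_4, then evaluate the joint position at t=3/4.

y_0=-2 y_1=-1 y_2=-5 y_3=3 y_4=1
S(3/4) = -2663/3200

y_0 = S_0(0) = a_0 = -2
y_1 = S_1(0) = a_1 = -1
y_2 = S_2(0) = a_2 = -5
y_3 = S_3(0) = a_3 = 3
y_4 = S_3(3) = 1
t_q=3/4 is in segment 0 (τ=3/4); S_0(τ)=-2663/3200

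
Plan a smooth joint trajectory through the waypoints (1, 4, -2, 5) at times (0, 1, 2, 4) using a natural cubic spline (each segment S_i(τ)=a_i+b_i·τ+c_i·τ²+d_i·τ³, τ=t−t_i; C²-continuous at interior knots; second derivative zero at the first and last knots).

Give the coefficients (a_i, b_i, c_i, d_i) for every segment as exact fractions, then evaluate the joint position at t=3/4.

  seg 0: a=1 b=265/46 c=0 d=-127/46
  seg 1: a=4 b=-58/23 c=-381/46 d=221/46
  seg 2: a=-2 b=-215/46 c=141/23 d=-47/46
S(3/4) = 12235/2944

Δ: Δ0=3, Δ1=-6, Δ2=7/2
row 1: diag=4, rhs=-54; c'=1/4, d'=-27/2
row 2: denom=6−1·1/4=23/4; d'=(57−1·-27/2)/(23/4)=282/23
back: M2=282/23
back: M1=-27/2−1/4·282/23=-381/23
M: M0=0, M1=-381/23, M2=282/23, M3=0
seg 0: a=1, c=M0/2=0, d=(M1−M0)/(6·1)=-127/46, b=Δ0−h0·(2M0+M1)/6=265/46
seg 1: a=4, c=M1/2=-381/46, d=(M2−M1)/(6·1)=221/46, b=Δ1−h1·(2M1+M2)/6=-58/23
seg 2: a=-2, c=M2/2=141/23, d=(M3−M2)/(6·2)=-47/46, b=Δ2−h2·(2M2+M3)/6=-215/46
t_q=3/4 → seg 0, τ=3/4; S=1+265/46·τ+0·τ²+-127/46·τ³=12235/2944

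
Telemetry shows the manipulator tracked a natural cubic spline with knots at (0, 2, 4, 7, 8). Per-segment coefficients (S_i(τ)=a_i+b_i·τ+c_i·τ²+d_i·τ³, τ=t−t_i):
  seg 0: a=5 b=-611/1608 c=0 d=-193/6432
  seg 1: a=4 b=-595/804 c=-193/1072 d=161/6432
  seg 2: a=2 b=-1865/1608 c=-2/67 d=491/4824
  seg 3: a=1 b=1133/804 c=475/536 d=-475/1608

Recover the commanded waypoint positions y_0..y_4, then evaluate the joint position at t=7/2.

y_0 = S_0(0) = a_0 = 5
y_1 = S_1(0) = a_1 = 4
y_2 = S_2(0) = a_2 = 2
y_3 = S_3(0) = a_3 = 1
y_4 = S_3(1) = 3
t_q=7/2 is in segment 1 (τ=3/2); S_1(τ)=44069/17152

y_0=5 y_1=4 y_2=2 y_3=1 y_4=3
S(7/2) = 44069/17152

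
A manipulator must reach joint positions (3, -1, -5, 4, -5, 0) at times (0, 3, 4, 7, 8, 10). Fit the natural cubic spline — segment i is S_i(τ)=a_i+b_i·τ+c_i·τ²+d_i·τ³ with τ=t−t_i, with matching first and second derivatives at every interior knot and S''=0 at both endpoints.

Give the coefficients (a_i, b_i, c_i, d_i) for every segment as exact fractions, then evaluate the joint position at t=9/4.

Δ: Δ0=-4/3, Δ1=-4, Δ2=3, Δ3=-9, Δ4=5/2
row 1: diag=8, rhs=-16; c'=1/8, d'=-2
row 2: denom=8−1·1/8=63/8; d'=(42−1·-2)/(63/8)=352/63
row 3: denom=8−3·8/21=48/7; d'=(-72−3·352/63)/(48/7)=-233/18
row 4: denom=6−1·7/48=281/48; d'=(69−1·-233/18)/(281/48)=11800/843
back: M4=11800/843
back: M3=-233/18−7/48·11800/843=-4211/281
back: M2=352/63−8/21·-4211/281=28568/2529
back: M1=-2−1/8·28568/2529=-8629/2529
M: M0=0, M1=-8629/2529, M2=28568/2529, M3=-4211/281, M4=11800/843, M5=0
seg 0: a=3, c=M0/2=0, d=(M1−M0)/(6·3)=-8629/45522, b=Δ0−h0·(2M0+M1)/6=1885/5058
seg 1: a=-1, c=M1/2=-8629/5058, d=(M2−M1)/(6·1)=4133/1686, b=Δ1−h1·(2M1+M2)/6=-12001/2529
seg 2: a=-5, c=M2/2=14284/2529, d=(M3−M2)/(6·3)=-66467/45522, b=Δ2−h2·(2M2+M3)/6=-4063/5058
seg 3: a=4, c=M3/2=-4211/562, d=(M4−M3)/(6·1)=24433/5058, b=Δ3−h3·(2M3+M4)/6=-16028/2529
seg 4: a=-5, c=M4/2=5900/843, d=(M5−M4)/(6·2)=-2950/2529, b=Δ4−h4·(2M4+M5)/6=-34555/5058
t_q=9/4 → seg 0, τ=9/4; S=3+1885/5058·τ+0·τ²+-8629/45522·τ³=60403/35968

  seg 0: a=3 b=1885/5058 c=0 d=-8629/45522
  seg 1: a=-1 b=-12001/2529 c=-8629/5058 d=4133/1686
  seg 2: a=-5 b=-4063/5058 c=14284/2529 d=-66467/45522
  seg 3: a=4 b=-16028/2529 c=-4211/562 d=24433/5058
  seg 4: a=-5 b=-34555/5058 c=5900/843 d=-2950/2529
S(9/4) = 60403/35968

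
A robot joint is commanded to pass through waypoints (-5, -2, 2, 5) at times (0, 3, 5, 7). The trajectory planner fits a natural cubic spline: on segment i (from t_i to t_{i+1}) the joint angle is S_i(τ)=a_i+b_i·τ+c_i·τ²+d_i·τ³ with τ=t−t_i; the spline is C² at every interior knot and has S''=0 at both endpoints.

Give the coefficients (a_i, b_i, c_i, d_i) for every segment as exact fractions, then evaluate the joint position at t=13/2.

  seg 0: a=-5 b=49/76 c=0 d=3/76
  seg 1: a=-2 b=65/38 c=27/76 d=-2/19
  seg 2: a=2 b=71/38 c=-21/76 d=7/152
S(13/2) = 5273/1216

Δ: Δ0=1, Δ1=2, Δ2=3/2
row 1: diag=10, rhs=6; c'=1/5, d'=3/5
row 2: denom=8−2·1/5=38/5; d'=(-3−2·3/5)/(38/5)=-21/38
back: M2=-21/38
back: M1=3/5−1/5·-21/38=27/38
M: M0=0, M1=27/38, M2=-21/38, M3=0
seg 0: a=-5, c=M0/2=0, d=(M1−M0)/(6·3)=3/76, b=Δ0−h0·(2M0+M1)/6=49/76
seg 1: a=-2, c=M1/2=27/76, d=(M2−M1)/(6·2)=-2/19, b=Δ1−h1·(2M1+M2)/6=65/38
seg 2: a=2, c=M2/2=-21/76, d=(M3−M2)/(6·2)=7/152, b=Δ2−h2·(2M2+M3)/6=71/38
t_q=13/2 → seg 2, τ=3/2; S=2+71/38·τ+-21/76·τ²+7/152·τ³=5273/1216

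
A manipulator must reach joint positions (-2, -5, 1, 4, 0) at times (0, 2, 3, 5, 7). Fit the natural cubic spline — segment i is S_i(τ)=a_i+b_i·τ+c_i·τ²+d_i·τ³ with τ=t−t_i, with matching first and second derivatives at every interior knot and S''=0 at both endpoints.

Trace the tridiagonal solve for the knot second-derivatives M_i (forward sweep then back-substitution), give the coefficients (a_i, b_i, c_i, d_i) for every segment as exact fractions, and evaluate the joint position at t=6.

  seg 0: a=-2 b=-551/128 c=0 d=359/512
  seg 1: a=-5 b=263/64 c=1077/256 d=-593/256
  seg 2: a=1 b=1427/256 c=-351/128 d=361/1024
  seg 3: a=4 b=-149/128 c=-321/512 d=107/1024
S(6) = 2369/1024

Δ: Δ0=-3/2, Δ1=6, Δ2=3/2, Δ3=-2
row 1: diag=6, rhs=45; c'=1/6, d'=15/2
row 2: denom=6−1·1/6=35/6; d'=(-27−1·15/2)/(35/6)=-207/35
row 3: denom=8−2·12/35=256/35; d'=(-21−2·-207/35)/(256/35)=-321/256
back: M3=-321/256
back: M2=-207/35−12/35·-321/256=-351/64
back: M1=15/2−1/6·-351/64=1077/128
M: M0=0, M1=1077/128, M2=-351/64, M3=-321/256, M4=0
seg 0: a=-2, c=M0/2=0, d=(M1−M0)/(6·2)=359/512, b=Δ0−h0·(2M0+M1)/6=-551/128
seg 1: a=-5, c=M1/2=1077/256, d=(M2−M1)/(6·1)=-593/256, b=Δ1−h1·(2M1+M2)/6=263/64
seg 2: a=1, c=M2/2=-351/128, d=(M3−M2)/(6·2)=361/1024, b=Δ2−h2·(2M2+M3)/6=1427/256
seg 3: a=4, c=M3/2=-321/512, d=(M4−M3)/(6·2)=107/1024, b=Δ3−h3·(2M3+M4)/6=-149/128
t_q=6 → seg 3, τ=1; S=4+-149/128·τ+-321/512·τ²+107/1024·τ³=2369/1024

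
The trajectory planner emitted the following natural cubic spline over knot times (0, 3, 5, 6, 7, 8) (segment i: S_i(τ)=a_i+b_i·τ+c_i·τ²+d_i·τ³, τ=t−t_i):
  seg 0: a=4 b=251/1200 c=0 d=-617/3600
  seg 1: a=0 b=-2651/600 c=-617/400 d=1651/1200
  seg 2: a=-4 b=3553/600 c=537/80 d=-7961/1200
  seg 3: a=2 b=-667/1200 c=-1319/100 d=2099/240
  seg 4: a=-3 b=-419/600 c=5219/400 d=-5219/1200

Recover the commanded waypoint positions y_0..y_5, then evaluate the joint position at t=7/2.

y_0 = S_0(0) = a_0 = 4
y_1 = S_1(0) = a_1 = 0
y_2 = S_2(0) = a_2 = -4
y_3 = S_3(0) = a_3 = 2
y_4 = S_4(0) = a_4 = -3
y_5 = S_4(1) = 5
t_q=7/2 is in segment 1 (τ=1/2); S_1(τ)=-7753/3200

y_0=4 y_1=0 y_2=-4 y_3=2 y_4=-3 y_5=5
S(7/2) = -7753/3200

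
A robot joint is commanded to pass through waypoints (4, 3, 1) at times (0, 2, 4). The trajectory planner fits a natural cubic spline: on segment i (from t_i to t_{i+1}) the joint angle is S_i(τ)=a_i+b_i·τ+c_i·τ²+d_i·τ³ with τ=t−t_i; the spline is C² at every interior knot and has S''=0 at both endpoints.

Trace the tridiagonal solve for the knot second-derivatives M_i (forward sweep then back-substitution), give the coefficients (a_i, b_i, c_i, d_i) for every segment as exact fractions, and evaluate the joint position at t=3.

  seg 0: a=4 b=-3/8 c=0 d=-1/32
  seg 1: a=3 b=-3/4 c=-3/16 d=1/32
S(3) = 67/32

Δ: Δ0=-1/2, Δ1=-1
row 1: diag=8, rhs=-3; c'=1/4, d'=-3/8
back: M1=-3/8
M: M0=0, M1=-3/8, M2=0
seg 0: a=4, c=M0/2=0, d=(M1−M0)/(6·2)=-1/32, b=Δ0−h0·(2M0+M1)/6=-3/8
seg 1: a=3, c=M1/2=-3/16, d=(M2−M1)/(6·2)=1/32, b=Δ1−h1·(2M1+M2)/6=-3/4
t_q=3 → seg 1, τ=1; S=3+-3/4·τ+-3/16·τ²+1/32·τ³=67/32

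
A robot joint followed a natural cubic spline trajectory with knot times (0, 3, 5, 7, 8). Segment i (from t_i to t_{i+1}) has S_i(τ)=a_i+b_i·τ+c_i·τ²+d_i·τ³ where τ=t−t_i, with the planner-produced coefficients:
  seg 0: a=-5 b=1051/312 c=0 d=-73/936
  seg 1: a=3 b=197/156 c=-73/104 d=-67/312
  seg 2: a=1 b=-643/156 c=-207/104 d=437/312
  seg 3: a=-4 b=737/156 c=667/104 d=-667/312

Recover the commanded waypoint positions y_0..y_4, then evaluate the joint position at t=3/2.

y_0 = S_0(0) = a_0 = -5
y_1 = S_1(0) = a_1 = 3
y_2 = S_2(0) = a_2 = 1
y_3 = S_3(0) = a_3 = -4
y_4 = S_3(1) = 5
t_q=3/2 is in segment 0 (τ=3/2); S_0(τ)=-175/832

y_0=-5 y_1=3 y_2=1 y_3=-4 y_4=5
S(3/2) = -175/832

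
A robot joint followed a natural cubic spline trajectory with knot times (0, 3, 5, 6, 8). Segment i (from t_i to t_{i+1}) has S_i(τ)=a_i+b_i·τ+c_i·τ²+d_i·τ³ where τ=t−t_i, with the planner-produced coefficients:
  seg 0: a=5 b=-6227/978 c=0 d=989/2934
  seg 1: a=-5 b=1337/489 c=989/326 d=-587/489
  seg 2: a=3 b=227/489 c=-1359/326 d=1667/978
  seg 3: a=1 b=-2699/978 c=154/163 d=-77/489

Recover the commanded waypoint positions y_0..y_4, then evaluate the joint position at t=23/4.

y_0=5 y_1=-5 y_2=3 y_3=1 y_4=-2
S(23/4) = 35935/20864

y_0 = S_0(0) = a_0 = 5
y_1 = S_1(0) = a_1 = -5
y_2 = S_2(0) = a_2 = 3
y_3 = S_3(0) = a_3 = 1
y_4 = S_3(2) = -2
t_q=23/4 is in segment 2 (τ=3/4); S_2(τ)=35935/20864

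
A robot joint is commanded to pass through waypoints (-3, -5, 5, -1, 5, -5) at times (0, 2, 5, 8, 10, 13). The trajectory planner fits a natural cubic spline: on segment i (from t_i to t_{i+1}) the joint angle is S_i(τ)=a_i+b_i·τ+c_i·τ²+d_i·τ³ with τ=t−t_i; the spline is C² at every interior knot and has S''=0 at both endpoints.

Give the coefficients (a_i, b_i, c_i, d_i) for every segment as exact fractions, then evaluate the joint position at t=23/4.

Δ: Δ0=-1, Δ1=10/3, Δ2=-2, Δ3=3, Δ4=-10/3
row 1: diag=10, rhs=26; c'=3/10, d'=13/5
row 2: denom=12−3·3/10=111/10; d'=(-32−3·13/5)/(111/10)=-398/111
row 3: denom=10−3·10/37=340/37; d'=(30−3·-398/111)/(340/37)=377/85
row 4: denom=10−2·37/170=813/85; d'=(-38−2·377/85)/(813/85)=-1328/271
back: M4=-1328/271
back: M3=377/85−37/170·-1328/271=1491/271
back: M2=-398/111−10/37·1491/271=-4124/813
back: M1=13/5−3/10·-4124/813=1117/271
M: M0=0, M1=1117/271, M2=-4124/813, M3=1491/271, M4=-1328/271, M5=0
seg 0: a=-3, c=M0/2=0, d=(M1−M0)/(6·2)=1117/3252, b=Δ0−h0·(2M0+M1)/6=-1930/813
seg 1: a=-5, c=M1/2=1117/542, d=(M2−M1)/(6·3)=-7475/14634, b=Δ1−h1·(2M1+M2)/6=1421/813
seg 2: a=5, c=M2/2=-2062/813, d=(M3−M2)/(6·3)=8597/14634, b=Δ2−h2·(2M2+M3)/6=523/1626
seg 3: a=-1, c=M3/2=1491/542, d=(M4−M3)/(6·2)=-2819/3252, b=Δ3−h3·(2M3+M4)/6=785/813
seg 4: a=5, c=M4/2=-664/271, d=(M5−M4)/(6·3)=664/2439, b=Δ4−h4·(2M4+M5)/6=1274/813
t_q=23/4 → seg 2, τ=3/4; S=5+523/1626·τ+-2062/813·τ²+8597/14634·τ³=140917/34688

  seg 0: a=-3 b=-1930/813 c=0 d=1117/3252
  seg 1: a=-5 b=1421/813 c=1117/542 d=-7475/14634
  seg 2: a=5 b=523/1626 c=-2062/813 d=8597/14634
  seg 3: a=-1 b=785/813 c=1491/542 d=-2819/3252
  seg 4: a=5 b=1274/813 c=-664/271 d=664/2439
S(23/4) = 140917/34688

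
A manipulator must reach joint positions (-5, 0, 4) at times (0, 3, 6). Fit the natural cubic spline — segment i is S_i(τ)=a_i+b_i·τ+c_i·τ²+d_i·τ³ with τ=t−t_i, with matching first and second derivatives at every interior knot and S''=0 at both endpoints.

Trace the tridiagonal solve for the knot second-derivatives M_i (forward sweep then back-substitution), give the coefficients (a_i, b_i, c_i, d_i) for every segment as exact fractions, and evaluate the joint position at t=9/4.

  seg 0: a=-5 b=7/4 c=0 d=-1/108
  seg 1: a=0 b=3/2 c=-1/12 d=1/108
S(9/4) = -299/256

Δ: Δ0=5/3, Δ1=4/3
row 1: diag=12, rhs=-2; c'=1/4, d'=-1/6
back: M1=-1/6
M: M0=0, M1=-1/6, M2=0
seg 0: a=-5, c=M0/2=0, d=(M1−M0)/(6·3)=-1/108, b=Δ0−h0·(2M0+M1)/6=7/4
seg 1: a=0, c=M1/2=-1/12, d=(M2−M1)/(6·3)=1/108, b=Δ1−h1·(2M1+M2)/6=3/2
t_q=9/4 → seg 0, τ=9/4; S=-5+7/4·τ+0·τ²+-1/108·τ³=-299/256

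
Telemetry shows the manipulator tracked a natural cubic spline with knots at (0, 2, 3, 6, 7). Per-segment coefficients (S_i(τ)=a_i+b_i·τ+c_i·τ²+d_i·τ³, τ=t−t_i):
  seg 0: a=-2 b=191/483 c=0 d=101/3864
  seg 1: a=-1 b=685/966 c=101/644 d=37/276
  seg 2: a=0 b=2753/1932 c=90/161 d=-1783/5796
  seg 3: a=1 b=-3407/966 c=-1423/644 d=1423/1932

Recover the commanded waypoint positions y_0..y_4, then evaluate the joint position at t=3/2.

y_0=-2 y_1=-1 y_2=0 y_3=1 y_4=-4
S(3/2) = -1941/1472

y_0 = S_0(0) = a_0 = -2
y_1 = S_1(0) = a_1 = -1
y_2 = S_2(0) = a_2 = 0
y_3 = S_3(0) = a_3 = 1
y_4 = S_3(1) = -4
t_q=3/2 is in segment 0 (τ=3/2); S_0(τ)=-1941/1472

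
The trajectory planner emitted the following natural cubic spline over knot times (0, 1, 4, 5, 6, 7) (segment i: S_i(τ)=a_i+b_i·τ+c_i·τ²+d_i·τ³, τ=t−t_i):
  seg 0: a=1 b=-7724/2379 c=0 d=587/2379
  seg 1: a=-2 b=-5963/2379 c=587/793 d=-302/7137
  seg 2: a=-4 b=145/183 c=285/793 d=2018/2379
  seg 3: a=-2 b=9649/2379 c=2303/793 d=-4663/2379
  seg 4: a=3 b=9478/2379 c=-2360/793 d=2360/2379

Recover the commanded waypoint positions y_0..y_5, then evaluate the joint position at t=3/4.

y_0=1 y_1=-2 y_2=-4 y_3=-2 y_4=3 y_5=5
S(3/4) = -67549/50752

y_0 = S_0(0) = a_0 = 1
y_1 = S_1(0) = a_1 = -2
y_2 = S_2(0) = a_2 = -4
y_3 = S_3(0) = a_3 = -2
y_4 = S_4(0) = a_4 = 3
y_5 = S_4(1) = 5
t_q=3/4 is in segment 0 (τ=3/4); S_0(τ)=-67549/50752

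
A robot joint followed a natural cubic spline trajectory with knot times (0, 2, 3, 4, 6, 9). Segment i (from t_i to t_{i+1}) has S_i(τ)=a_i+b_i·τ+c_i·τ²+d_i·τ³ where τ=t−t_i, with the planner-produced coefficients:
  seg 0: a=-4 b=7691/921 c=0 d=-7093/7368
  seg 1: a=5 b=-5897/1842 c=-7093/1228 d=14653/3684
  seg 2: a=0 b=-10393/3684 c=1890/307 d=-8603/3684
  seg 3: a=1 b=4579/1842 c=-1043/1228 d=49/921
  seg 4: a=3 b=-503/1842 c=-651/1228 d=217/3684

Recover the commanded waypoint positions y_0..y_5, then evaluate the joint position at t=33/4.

y_0 = S_0(0) = a_0 = -4
y_1 = S_1(0) = a_1 = 5
y_2 = S_2(0) = a_2 = 0
y_3 = S_3(0) = a_3 = 1
y_4 = S_4(0) = a_4 = 3
y_5 = S_4(3) = -1
t_q=33/4 is in segment 4 (τ=9/4); S_4(τ)=29295/78592

y_0=-4 y_1=5 y_2=0 y_3=1 y_4=3 y_5=-1
S(33/4) = 29295/78592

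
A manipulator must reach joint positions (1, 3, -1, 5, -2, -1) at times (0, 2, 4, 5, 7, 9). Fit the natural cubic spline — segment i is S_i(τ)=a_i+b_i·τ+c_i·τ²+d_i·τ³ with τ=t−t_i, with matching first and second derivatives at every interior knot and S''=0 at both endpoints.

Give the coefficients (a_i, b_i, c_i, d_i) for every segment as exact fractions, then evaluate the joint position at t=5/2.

Δ: Δ0=1, Δ1=-2, Δ2=6, Δ3=-7/2, Δ4=1/2
row 1: diag=8, rhs=-18; c'=1/4, d'=-9/4
row 2: denom=6−2·1/4=11/2; d'=(48−2·-9/4)/(11/2)=105/11
row 3: denom=6−1·2/11=64/11; d'=(-57−1·105/11)/(64/11)=-183/16
row 4: denom=8−2·11/32=117/16; d'=(24−2·-183/16)/(117/16)=250/39
back: M4=250/39
back: M3=-183/16−11/32·250/39=-532/39
back: M2=105/11−2/11·-532/39=469/39
back: M1=-9/4−1/4·469/39=-205/39
M: M0=0, M1=-205/39, M2=469/39, M3=-532/39, M4=250/39, M5=0
seg 0: a=1, c=M0/2=0, d=(M1−M0)/(6·2)=-205/468, b=Δ0−h0·(2M0+M1)/6=322/117
seg 1: a=3, c=M1/2=-205/78, d=(M2−M1)/(6·2)=337/234, b=Δ1−h1·(2M1+M2)/6=-293/117
seg 2: a=-1, c=M2/2=469/78, d=(M3−M2)/(6·1)=-77/18, b=Δ2−h2·(2M2+M3)/6=499/117
seg 3: a=5, c=M3/2=-266/39, d=(M4−M3)/(6·2)=391/234, b=Δ3−h3·(2M3+M4)/6=809/234
seg 4: a=-2, c=M4/2=125/39, d=(M5−M4)/(6·2)=-125/234, b=Δ4−h4·(2M4+M5)/6=-883/234
t_q=5/2 → seg 1, τ=1/2; S=3+-293/117·τ+-205/78·τ²+337/234·τ³=61/48

  seg 0: a=1 b=322/117 c=0 d=-205/468
  seg 1: a=3 b=-293/117 c=-205/78 d=337/234
  seg 2: a=-1 b=499/117 c=469/78 d=-77/18
  seg 3: a=5 b=809/234 c=-266/39 d=391/234
  seg 4: a=-2 b=-883/234 c=125/39 d=-125/234
S(5/2) = 61/48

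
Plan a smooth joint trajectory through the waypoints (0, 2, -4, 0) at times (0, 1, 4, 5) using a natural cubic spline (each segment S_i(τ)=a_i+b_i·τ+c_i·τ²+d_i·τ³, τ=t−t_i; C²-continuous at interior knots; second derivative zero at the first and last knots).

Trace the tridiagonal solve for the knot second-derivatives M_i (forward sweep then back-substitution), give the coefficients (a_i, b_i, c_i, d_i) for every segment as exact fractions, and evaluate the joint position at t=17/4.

  seg 0: a=0 b=32/11 c=0 d=-10/11
  seg 1: a=2 b=2/11 c=-30/11 d=2/3
  seg 2: a=-4 b=20/11 c=36/11 d=-12/11
S(17/4) = -591/176

Δ: Δ0=2, Δ1=-2, Δ2=4
row 1: diag=8, rhs=-24; c'=3/8, d'=-3
row 2: denom=8−3·3/8=55/8; d'=(36−3·-3)/(55/8)=72/11
back: M2=72/11
back: M1=-3−3/8·72/11=-60/11
M: M0=0, M1=-60/11, M2=72/11, M3=0
seg 0: a=0, c=M0/2=0, d=(M1−M0)/(6·1)=-10/11, b=Δ0−h0·(2M0+M1)/6=32/11
seg 1: a=2, c=M1/2=-30/11, d=(M2−M1)/(6·3)=2/3, b=Δ1−h1·(2M1+M2)/6=2/11
seg 2: a=-4, c=M2/2=36/11, d=(M3−M2)/(6·1)=-12/11, b=Δ2−h2·(2M2+M3)/6=20/11
t_q=17/4 → seg 2, τ=1/4; S=-4+20/11·τ+36/11·τ²+-12/11·τ³=-591/176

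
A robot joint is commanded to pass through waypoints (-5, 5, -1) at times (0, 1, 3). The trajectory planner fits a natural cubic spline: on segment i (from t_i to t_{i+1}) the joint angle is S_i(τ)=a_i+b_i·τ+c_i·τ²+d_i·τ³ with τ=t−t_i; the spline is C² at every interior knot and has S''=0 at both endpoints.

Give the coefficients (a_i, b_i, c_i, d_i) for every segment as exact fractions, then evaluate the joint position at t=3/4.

  seg 0: a=-5 b=73/6 c=0 d=-13/6
  seg 1: a=5 b=17/3 c=-13/2 d=13/12
S(3/4) = 411/128

Δ: Δ0=10, Δ1=-3
row 1: diag=6, rhs=-78; c'=1/3, d'=-13
back: M1=-13
M: M0=0, M1=-13, M2=0
seg 0: a=-5, c=M0/2=0, d=(M1−M0)/(6·1)=-13/6, b=Δ0−h0·(2M0+M1)/6=73/6
seg 1: a=5, c=M1/2=-13/2, d=(M2−M1)/(6·2)=13/12, b=Δ1−h1·(2M1+M2)/6=17/3
t_q=3/4 → seg 0, τ=3/4; S=-5+73/6·τ+0·τ²+-13/6·τ³=411/128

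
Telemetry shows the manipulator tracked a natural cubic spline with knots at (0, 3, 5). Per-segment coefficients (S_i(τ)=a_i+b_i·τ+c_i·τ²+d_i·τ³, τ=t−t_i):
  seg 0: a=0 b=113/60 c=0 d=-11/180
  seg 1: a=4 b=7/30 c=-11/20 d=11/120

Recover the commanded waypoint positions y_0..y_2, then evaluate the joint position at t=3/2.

y_0=0 y_1=4 y_2=3
S(3/2) = 419/160

y_0 = S_0(0) = a_0 = 0
y_1 = S_1(0) = a_1 = 4
y_2 = S_1(2) = 3
t_q=3/2 is in segment 0 (τ=3/2); S_0(τ)=419/160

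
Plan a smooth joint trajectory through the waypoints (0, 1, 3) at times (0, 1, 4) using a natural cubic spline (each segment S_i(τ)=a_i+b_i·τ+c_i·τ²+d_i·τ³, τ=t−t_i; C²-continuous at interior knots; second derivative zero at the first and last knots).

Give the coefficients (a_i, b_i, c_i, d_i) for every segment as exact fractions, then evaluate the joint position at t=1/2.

  seg 0: a=0 b=25/24 c=0 d=-1/24
  seg 1: a=1 b=11/12 c=-1/8 d=1/72
S(1/2) = 33/64

Δ: Δ0=1, Δ1=2/3
row 1: diag=8, rhs=-2; c'=3/8, d'=-1/4
back: M1=-1/4
M: M0=0, M1=-1/4, M2=0
seg 0: a=0, c=M0/2=0, d=(M1−M0)/(6·1)=-1/24, b=Δ0−h0·(2M0+M1)/6=25/24
seg 1: a=1, c=M1/2=-1/8, d=(M2−M1)/(6·3)=1/72, b=Δ1−h1·(2M1+M2)/6=11/12
t_q=1/2 → seg 0, τ=1/2; S=0+25/24·τ+0·τ²+-1/24·τ³=33/64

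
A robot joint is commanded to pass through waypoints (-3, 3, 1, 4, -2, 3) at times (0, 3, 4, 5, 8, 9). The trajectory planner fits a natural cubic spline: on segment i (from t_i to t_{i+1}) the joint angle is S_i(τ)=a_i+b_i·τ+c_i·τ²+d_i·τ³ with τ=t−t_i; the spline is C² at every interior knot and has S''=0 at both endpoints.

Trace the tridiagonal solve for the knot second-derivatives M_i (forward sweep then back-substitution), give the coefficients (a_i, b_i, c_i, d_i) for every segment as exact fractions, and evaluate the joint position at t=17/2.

Δ: Δ0=2, Δ1=-2, Δ2=3, Δ3=-2, Δ4=5
row 1: diag=8, rhs=-24; c'=1/8, d'=-3
row 2: denom=4−1·1/8=31/8; d'=(30−1·-3)/(31/8)=264/31
row 3: denom=8−1·8/31=240/31; d'=(-30−1·264/31)/(240/31)=-199/40
row 4: denom=8−3·31/80=547/80; d'=(42−3·-199/40)/(547/80)=4554/547
back: M4=4554/547
back: M3=-199/40−31/80·4554/547=-4486/547
back: M2=264/31−8/31·-4486/547=5816/547
back: M1=-3−1/8·5816/547=-2368/547
M: M0=0, M1=-2368/547, M2=5816/547, M3=-4486/547, M4=4554/547, M5=0
seg 0: a=-3, c=M0/2=0, d=(M1−M0)/(6·3)=-1184/4923, b=Δ0−h0·(2M0+M1)/6=2278/547
seg 1: a=3, c=M1/2=-1184/547, d=(M2−M1)/(6·1)=1364/547, b=Δ1−h1·(2M1+M2)/6=-1274/547
seg 2: a=1, c=M2/2=2908/547, d=(M3−M2)/(6·1)=-1717/547, b=Δ2−h2·(2M2+M3)/6=450/547
seg 3: a=4, c=M3/2=-2243/547, d=(M4−M3)/(6·3)=4520/4923, b=Δ3−h3·(2M3+M4)/6=1115/547
seg 4: a=-2, c=M4/2=2277/547, d=(M5−M4)/(6·1)=-759/547, b=Δ4−h4·(2M4+M5)/6=1217/547
t_q=17/2 → seg 4, τ=1/2; S=-2+1217/547·τ+2277/547·τ²+-759/547·τ³=-89/4376

  seg 0: a=-3 b=2278/547 c=0 d=-1184/4923
  seg 1: a=3 b=-1274/547 c=-1184/547 d=1364/547
  seg 2: a=1 b=450/547 c=2908/547 d=-1717/547
  seg 3: a=4 b=1115/547 c=-2243/547 d=4520/4923
  seg 4: a=-2 b=1217/547 c=2277/547 d=-759/547
S(17/2) = -89/4376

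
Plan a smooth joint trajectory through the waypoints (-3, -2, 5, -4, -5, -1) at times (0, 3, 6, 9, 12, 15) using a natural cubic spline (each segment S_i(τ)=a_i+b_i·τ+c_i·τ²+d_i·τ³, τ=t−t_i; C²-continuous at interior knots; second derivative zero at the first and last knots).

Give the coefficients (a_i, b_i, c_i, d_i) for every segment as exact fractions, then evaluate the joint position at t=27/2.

Δ: Δ0=1/3, Δ1=7/3, Δ2=-3, Δ3=-1/3, Δ4=4/3
row 1: diag=12, rhs=12; c'=1/4, d'=1
row 2: denom=12−3·1/4=45/4; d'=(-32−3·1)/(45/4)=-28/9
row 3: denom=12−3·4/15=56/5; d'=(16−3·-28/9)/(56/5)=95/42
row 4: denom=12−3·15/56=627/56; d'=(10−3·95/42)/(627/56)=60/209
back: M4=60/209
back: M3=95/42−15/56·60/209=1370/627
back: M2=-28/9−4/15·1370/627=-772/209
back: M1=1−1/4·-772/209=402/209
M: M0=0, M1=402/209, M2=-772/209, M3=1370/627, M4=60/209, M5=0
seg 0: a=-3, c=M0/2=0, d=(M1−M0)/(6·3)=67/627, b=Δ0−h0·(2M0+M1)/6=-394/627
seg 1: a=-2, c=M1/2=201/209, d=(M2−M1)/(6·3)=-587/1881, b=Δ1−h1·(2M1+M2)/6=1415/627
seg 2: a=5, c=M2/2=-386/209, d=(M3−M2)/(6·3)=97/297, b=Δ2−h2·(2M2+M3)/6=-250/627
seg 3: a=-4, c=M3/2=685/627, d=(M4−M3)/(6·3)=-595/5643, b=Δ3−h3·(2M3+M4)/6=-1669/627
seg 4: a=-5, c=M4/2=30/209, d=(M5−M4)/(6·3)=-10/627, b=Δ4−h4·(2M4+M5)/6=656/627
t_q=27/2 → seg 4, τ=3/2; S=-5+656/627·τ+30/209·τ²+-10/627·τ³=-2643/836

  seg 0: a=-3 b=-394/627 c=0 d=67/627
  seg 1: a=-2 b=1415/627 c=201/209 d=-587/1881
  seg 2: a=5 b=-250/627 c=-386/209 d=97/297
  seg 3: a=-4 b=-1669/627 c=685/627 d=-595/5643
  seg 4: a=-5 b=656/627 c=30/209 d=-10/627
S(27/2) = -2643/836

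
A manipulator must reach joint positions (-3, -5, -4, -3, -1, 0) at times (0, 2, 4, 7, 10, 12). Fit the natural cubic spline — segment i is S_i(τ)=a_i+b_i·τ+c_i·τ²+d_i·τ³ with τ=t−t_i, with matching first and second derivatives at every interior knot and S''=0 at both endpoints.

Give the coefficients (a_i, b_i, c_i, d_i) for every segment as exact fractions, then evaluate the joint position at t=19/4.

  seg 0: a=-3 b=-908/643 c=0 d=265/2572
  seg 1: a=-5 b=-113/643 c=795/1286 d=-721/5144
  seg 2: a=-4 b=791/1286 c=-573/2572 d=2983/69444
  seg 3: a=-3 b=1127/2572 c=316/1929 d=-2029/69444
  seg 4: a=-1 b=813/1286 c=-255/2572 d=85/5144
S(19/4) = -600141/164608

Δ: Δ0=-1, Δ1=1/2, Δ2=1/3, Δ3=2/3, Δ4=1/2
row 1: diag=8, rhs=9; c'=1/4, d'=9/8
row 2: denom=10−2·1/4=19/2; d'=(-1−2·9/8)/(19/2)=-13/38
row 3: denom=12−3·6/19=210/19; d'=(2−3·-13/38)/(210/19)=23/84
row 4: denom=10−3·19/70=643/70; d'=(-1−3·23/84)/(643/70)=-255/1286
back: M4=-255/1286
back: M3=23/84−19/70·-255/1286=632/1929
back: M2=-13/38−6/19·632/1929=-573/1286
back: M1=9/8−1/4·-573/1286=795/643
M: M0=0, M1=795/643, M2=-573/1286, M3=632/1929, M4=-255/1286, M5=0
seg 0: a=-3, c=M0/2=0, d=(M1−M0)/(6·2)=265/2572, b=Δ0−h0·(2M0+M1)/6=-908/643
seg 1: a=-5, c=M1/2=795/1286, d=(M2−M1)/(6·2)=-721/5144, b=Δ1−h1·(2M1+M2)/6=-113/643
seg 2: a=-4, c=M2/2=-573/2572, d=(M3−M2)/(6·3)=2983/69444, b=Δ2−h2·(2M2+M3)/6=791/1286
seg 3: a=-3, c=M3/2=316/1929, d=(M4−M3)/(6·3)=-2029/69444, b=Δ3−h3·(2M3+M4)/6=1127/2572
seg 4: a=-1, c=M4/2=-255/2572, d=(M5−M4)/(6·2)=85/5144, b=Δ4−h4·(2M4+M5)/6=813/1286
t_q=19/4 → seg 2, τ=3/4; S=-4+791/1286·τ+-573/2572·τ²+2983/69444·τ³=-600141/164608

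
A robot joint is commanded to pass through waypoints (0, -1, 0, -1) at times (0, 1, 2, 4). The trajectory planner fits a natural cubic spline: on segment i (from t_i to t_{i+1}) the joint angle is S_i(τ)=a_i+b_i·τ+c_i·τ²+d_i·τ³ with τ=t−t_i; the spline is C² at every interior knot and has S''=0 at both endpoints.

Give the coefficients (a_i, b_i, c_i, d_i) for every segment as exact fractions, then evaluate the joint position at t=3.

Δ: Δ0=-1, Δ1=1, Δ2=-1/2
row 1: diag=4, rhs=12; c'=1/4, d'=3
row 2: denom=6−1·1/4=23/4; d'=(-9−1·3)/(23/4)=-48/23
back: M2=-48/23
back: M1=3−1/4·-48/23=81/23
M: M0=0, M1=81/23, M2=-48/23, M3=0
seg 0: a=0, c=M0/2=0, d=(M1−M0)/(6·1)=27/46, b=Δ0−h0·(2M0+M1)/6=-73/46
seg 1: a=-1, c=M1/2=81/46, d=(M2−M1)/(6·1)=-43/46, b=Δ1−h1·(2M1+M2)/6=4/23
seg 2: a=0, c=M2/2=-24/23, d=(M3−M2)/(6·2)=4/23, b=Δ2−h2·(2M2+M3)/6=41/46
t_q=3 → seg 2, τ=1; S=0+41/46·τ+-24/23·τ²+4/23·τ³=1/46

  seg 0: a=0 b=-73/46 c=0 d=27/46
  seg 1: a=-1 b=4/23 c=81/46 d=-43/46
  seg 2: a=0 b=41/46 c=-24/23 d=4/23
S(3) = 1/46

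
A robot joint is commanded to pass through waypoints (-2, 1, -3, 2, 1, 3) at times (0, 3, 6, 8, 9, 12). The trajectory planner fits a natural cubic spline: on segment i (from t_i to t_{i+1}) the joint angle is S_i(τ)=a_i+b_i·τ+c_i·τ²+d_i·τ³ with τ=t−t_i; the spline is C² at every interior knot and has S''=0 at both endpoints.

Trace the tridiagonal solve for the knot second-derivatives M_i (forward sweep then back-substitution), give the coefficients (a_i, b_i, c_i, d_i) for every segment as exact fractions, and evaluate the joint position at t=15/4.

  seg 0: a=-2 b=6703/3222 c=0 d=-3481/28998
  seg 1: a=1 b=-1870/1611 c=-3481/3222 d=9887/28998
  seg 2: a=-3 b=5035/3222 c=3203/1611 d=-136/179
  seg 3: a=2 b=1283/3222 c=-4141/1611 d=1259/1074
  seg 4: a=1 b=-1975/1611 c=3049/3222 d=-3049/28998
S(15/4) = -7663/22912

Δ: Δ0=1, Δ1=-4/3, Δ2=5/2, Δ3=-1, Δ4=2/3
row 1: diag=12, rhs=-14; c'=1/4, d'=-7/6
row 2: denom=10−3·1/4=37/4; d'=(23−3·-7/6)/(37/4)=106/37
row 3: denom=6−2·8/37=206/37; d'=(-21−2·106/37)/(206/37)=-989/206
row 4: denom=8−1·37/206=1611/206; d'=(10−1·-989/206)/(1611/206)=3049/1611
back: M4=3049/1611
back: M3=-989/206−37/206·3049/1611=-8282/1611
back: M2=106/37−8/37·-8282/1611=6406/1611
back: M1=-7/6−1/4·6406/1611=-3481/1611
M: M0=0, M1=-3481/1611, M2=6406/1611, M3=-8282/1611, M4=3049/1611, M5=0
seg 0: a=-2, c=M0/2=0, d=(M1−M0)/(6·3)=-3481/28998, b=Δ0−h0·(2M0+M1)/6=6703/3222
seg 1: a=1, c=M1/2=-3481/3222, d=(M2−M1)/(6·3)=9887/28998, b=Δ1−h1·(2M1+M2)/6=-1870/1611
seg 2: a=-3, c=M2/2=3203/1611, d=(M3−M2)/(6·2)=-136/179, b=Δ2−h2·(2M2+M3)/6=5035/3222
seg 3: a=2, c=M3/2=-4141/1611, d=(M4−M3)/(6·1)=1259/1074, b=Δ3−h3·(2M3+M4)/6=1283/3222
seg 4: a=1, c=M4/2=3049/3222, d=(M5−M4)/(6·3)=-3049/28998, b=Δ4−h4·(2M4+M5)/6=-1975/1611
t_q=15/4 → seg 1, τ=3/4; S=1+-1870/1611·τ+-3481/3222·τ²+9887/28998·τ³=-7663/22912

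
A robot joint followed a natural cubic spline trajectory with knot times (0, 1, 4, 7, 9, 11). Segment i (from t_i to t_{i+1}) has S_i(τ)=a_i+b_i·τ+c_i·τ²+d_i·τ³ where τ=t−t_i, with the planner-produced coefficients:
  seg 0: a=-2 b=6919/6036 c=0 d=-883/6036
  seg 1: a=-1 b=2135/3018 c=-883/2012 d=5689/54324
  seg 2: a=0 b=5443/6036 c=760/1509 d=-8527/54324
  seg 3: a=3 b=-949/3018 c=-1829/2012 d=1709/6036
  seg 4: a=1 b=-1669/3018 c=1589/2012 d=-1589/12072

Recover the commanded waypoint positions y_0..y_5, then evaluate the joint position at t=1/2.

y_0=-2 y_1=-1 y_2=0 y_3=3 y_4=1 y_5=2
S(1/2) = -23261/16096

y_0 = S_0(0) = a_0 = -2
y_1 = S_1(0) = a_1 = -1
y_2 = S_2(0) = a_2 = 0
y_3 = S_3(0) = a_3 = 3
y_4 = S_4(0) = a_4 = 1
y_5 = S_4(2) = 2
t_q=1/2 is in segment 0 (τ=1/2); S_0(τ)=-23261/16096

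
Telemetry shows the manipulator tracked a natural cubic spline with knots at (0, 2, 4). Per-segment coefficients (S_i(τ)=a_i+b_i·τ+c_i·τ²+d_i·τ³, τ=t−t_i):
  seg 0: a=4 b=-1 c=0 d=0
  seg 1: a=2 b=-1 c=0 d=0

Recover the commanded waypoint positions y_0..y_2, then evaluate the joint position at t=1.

y_0=4 y_1=2 y_2=0
S(1) = 3

y_0 = S_0(0) = a_0 = 4
y_1 = S_1(0) = a_1 = 2
y_2 = S_1(2) = 0
t_q=1 is in segment 0 (τ=1); S_0(τ)=3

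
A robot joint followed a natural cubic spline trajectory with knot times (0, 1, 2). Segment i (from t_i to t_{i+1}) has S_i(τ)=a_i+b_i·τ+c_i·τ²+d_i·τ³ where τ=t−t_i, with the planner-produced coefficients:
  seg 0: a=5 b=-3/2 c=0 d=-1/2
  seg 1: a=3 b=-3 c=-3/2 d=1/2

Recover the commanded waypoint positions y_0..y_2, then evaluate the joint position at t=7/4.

y_0=5 y_1=3 y_2=-1
S(7/4) = 15/128

y_0 = S_0(0) = a_0 = 5
y_1 = S_1(0) = a_1 = 3
y_2 = S_1(1) = -1
t_q=7/4 is in segment 1 (τ=3/4); S_1(τ)=15/128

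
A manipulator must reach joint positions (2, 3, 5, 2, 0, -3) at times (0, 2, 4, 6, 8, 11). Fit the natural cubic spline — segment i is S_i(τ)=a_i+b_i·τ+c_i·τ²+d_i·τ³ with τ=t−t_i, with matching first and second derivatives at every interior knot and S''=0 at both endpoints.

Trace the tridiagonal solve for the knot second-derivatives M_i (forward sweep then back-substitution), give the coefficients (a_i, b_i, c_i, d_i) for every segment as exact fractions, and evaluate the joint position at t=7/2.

  seg 0: a=2 b=47/265 c=0 d=171/2120
  seg 1: a=3 b=607/530 c=513/1060 d=-59/212
  seg 2: a=5 b=-137/530 c=-1257/1060 d=599/2120
  seg 3: a=2 b=-427/265 c=27/53 d=-27/265
  seg 4: a=0 b=-211/265 c=-27/265 d=3/265
S(7/2) = 41277/8480

Δ: Δ0=1/2, Δ1=1, Δ2=-3/2, Δ3=-1, Δ4=-1
row 1: diag=8, rhs=3; c'=1/4, d'=3/8
row 2: denom=8−2·1/4=15/2; d'=(-15−2·3/8)/(15/2)=-21/10
row 3: denom=8−2·4/15=112/15; d'=(3−2·-21/10)/(112/15)=27/28
row 4: denom=10−2·15/56=265/28; d'=(0−2·27/28)/(265/28)=-54/265
back: M4=-54/265
back: M3=27/28−15/56·-54/265=54/53
back: M2=-21/10−4/15·54/53=-1257/530
back: M1=3/8−1/4·-1257/530=513/530
M: M0=0, M1=513/530, M2=-1257/530, M3=54/53, M4=-54/265, M5=0
seg 0: a=2, c=M0/2=0, d=(M1−M0)/(6·2)=171/2120, b=Δ0−h0·(2M0+M1)/6=47/265
seg 1: a=3, c=M1/2=513/1060, d=(M2−M1)/(6·2)=-59/212, b=Δ1−h1·(2M1+M2)/6=607/530
seg 2: a=5, c=M2/2=-1257/1060, d=(M3−M2)/(6·2)=599/2120, b=Δ2−h2·(2M2+M3)/6=-137/530
seg 3: a=2, c=M3/2=27/53, d=(M4−M3)/(6·2)=-27/265, b=Δ3−h3·(2M3+M4)/6=-427/265
seg 4: a=0, c=M4/2=-27/265, d=(M5−M4)/(6·3)=3/265, b=Δ4−h4·(2M4+M5)/6=-211/265
t_q=7/2 → seg 1, τ=3/2; S=3+607/530·τ+513/1060·τ²+-59/212·τ³=41277/8480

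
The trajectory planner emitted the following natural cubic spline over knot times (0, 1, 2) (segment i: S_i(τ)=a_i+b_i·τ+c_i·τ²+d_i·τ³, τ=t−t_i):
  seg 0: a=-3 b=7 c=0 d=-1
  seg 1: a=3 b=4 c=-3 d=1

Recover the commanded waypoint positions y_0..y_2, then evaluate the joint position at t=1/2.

y_0=-3 y_1=3 y_2=5
S(1/2) = 3/8

y_0 = S_0(0) = a_0 = -3
y_1 = S_1(0) = a_1 = 3
y_2 = S_1(1) = 5
t_q=1/2 is in segment 0 (τ=1/2); S_0(τ)=3/8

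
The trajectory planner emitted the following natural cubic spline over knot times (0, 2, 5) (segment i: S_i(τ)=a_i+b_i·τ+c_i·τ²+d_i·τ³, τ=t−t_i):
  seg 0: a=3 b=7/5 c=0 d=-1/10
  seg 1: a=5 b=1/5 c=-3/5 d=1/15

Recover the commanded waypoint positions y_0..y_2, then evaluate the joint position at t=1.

y_0 = S_0(0) = a_0 = 3
y_1 = S_1(0) = a_1 = 5
y_2 = S_1(3) = 2
t_q=1 is in segment 0 (τ=1); S_0(τ)=43/10

y_0=3 y_1=5 y_2=2
S(1) = 43/10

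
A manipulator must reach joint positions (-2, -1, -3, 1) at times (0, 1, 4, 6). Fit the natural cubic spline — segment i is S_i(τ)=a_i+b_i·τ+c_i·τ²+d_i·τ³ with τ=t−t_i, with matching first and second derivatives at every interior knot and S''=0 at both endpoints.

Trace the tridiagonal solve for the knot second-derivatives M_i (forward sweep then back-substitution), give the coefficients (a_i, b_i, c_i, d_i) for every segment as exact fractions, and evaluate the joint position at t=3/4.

Δ: Δ0=1, Δ1=-2/3, Δ2=2
row 1: diag=8, rhs=-10; c'=3/8, d'=-5/4
row 2: denom=10−3·3/8=71/8; d'=(16−3·-5/4)/(71/8)=158/71
back: M2=158/71
back: M1=-5/4−3/8·158/71=-148/71
M: M0=0, M1=-148/71, M2=158/71, M3=0
seg 0: a=-2, c=M0/2=0, d=(M1−M0)/(6·1)=-74/213, b=Δ0−h0·(2M0+M1)/6=287/213
seg 1: a=-1, c=M1/2=-74/71, d=(M2−M1)/(6·3)=17/71, b=Δ1−h1·(2M1+M2)/6=65/213
seg 2: a=-3, c=M2/2=79/71, d=(M3−M2)/(6·2)=-79/426, b=Δ2−h2·(2M2+M3)/6=110/213
t_q=3/4 → seg 0, τ=3/4; S=-2+287/213·τ+0·τ²+-74/213·τ³=-2581/2272

  seg 0: a=-2 b=287/213 c=0 d=-74/213
  seg 1: a=-1 b=65/213 c=-74/71 d=17/71
  seg 2: a=-3 b=110/213 c=79/71 d=-79/426
S(3/4) = -2581/2272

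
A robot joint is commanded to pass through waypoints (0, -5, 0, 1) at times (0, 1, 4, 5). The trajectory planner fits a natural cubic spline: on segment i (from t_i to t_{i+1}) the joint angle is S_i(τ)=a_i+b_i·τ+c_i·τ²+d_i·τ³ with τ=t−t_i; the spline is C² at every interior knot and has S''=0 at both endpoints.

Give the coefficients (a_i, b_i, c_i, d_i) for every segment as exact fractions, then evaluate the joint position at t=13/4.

  seg 0: a=0 b=-991/165 c=0 d=166/165
  seg 1: a=-5 b=-493/165 c=166/55 d=-22/45
  seg 2: a=0 b=317/165 c=-76/55 d=76/165
S(13/4) = -3541/1760

Δ: Δ0=-5, Δ1=5/3, Δ2=1
row 1: diag=8, rhs=40; c'=3/8, d'=5
row 2: denom=8−3·3/8=55/8; d'=(-4−3·5)/(55/8)=-152/55
back: M2=-152/55
back: M1=5−3/8·-152/55=332/55
M: M0=0, M1=332/55, M2=-152/55, M3=0
seg 0: a=0, c=M0/2=0, d=(M1−M0)/(6·1)=166/165, b=Δ0−h0·(2M0+M1)/6=-991/165
seg 1: a=-5, c=M1/2=166/55, d=(M2−M1)/(6·3)=-22/45, b=Δ1−h1·(2M1+M2)/6=-493/165
seg 2: a=0, c=M2/2=-76/55, d=(M3−M2)/(6·1)=76/165, b=Δ2−h2·(2M2+M3)/6=317/165
t_q=13/4 → seg 1, τ=9/4; S=-5+-493/165·τ+166/55·τ²+-22/45·τ³=-3541/1760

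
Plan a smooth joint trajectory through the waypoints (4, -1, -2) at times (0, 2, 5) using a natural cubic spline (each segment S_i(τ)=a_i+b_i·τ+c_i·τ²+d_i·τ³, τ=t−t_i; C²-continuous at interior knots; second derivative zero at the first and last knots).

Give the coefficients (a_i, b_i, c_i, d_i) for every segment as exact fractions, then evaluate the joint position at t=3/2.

Δ: Δ0=-5/2, Δ1=-1/3
row 1: diag=10, rhs=13; c'=3/10, d'=13/10
back: M1=13/10
M: M0=0, M1=13/10, M2=0
seg 0: a=4, c=M0/2=0, d=(M1−M0)/(6·2)=13/120, b=Δ0−h0·(2M0+M1)/6=-44/15
seg 1: a=-1, c=M1/2=13/20, d=(M2−M1)/(6·3)=-13/180, b=Δ1−h1·(2M1+M2)/6=-49/30
t_q=3/2 → seg 0, τ=3/2; S=4+-44/15·τ+0·τ²+13/120·τ³=-11/320

  seg 0: a=4 b=-44/15 c=0 d=13/120
  seg 1: a=-1 b=-49/30 c=13/20 d=-13/180
S(3/2) = -11/320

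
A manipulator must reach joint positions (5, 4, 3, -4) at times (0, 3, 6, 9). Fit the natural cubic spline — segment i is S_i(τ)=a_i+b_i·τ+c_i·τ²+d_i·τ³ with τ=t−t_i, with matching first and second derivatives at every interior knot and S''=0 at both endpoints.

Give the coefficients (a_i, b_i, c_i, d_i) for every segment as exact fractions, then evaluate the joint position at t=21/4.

Δ: Δ0=-1/3, Δ1=-1/3, Δ2=-7/3
row 1: diag=12, rhs=0; c'=1/4, d'=0
row 2: denom=12−3·1/4=45/4; d'=(-12−3·0)/(45/4)=-16/15
back: M2=-16/15
back: M1=0−1/4·-16/15=4/15
M: M0=0, M1=4/15, M2=-16/15, M3=0
seg 0: a=5, c=M0/2=0, d=(M1−M0)/(6·3)=2/135, b=Δ0−h0·(2M0+M1)/6=-7/15
seg 1: a=4, c=M1/2=2/15, d=(M2−M1)/(6·3)=-2/27, b=Δ1−h1·(2M1+M2)/6=-1/15
seg 2: a=3, c=M2/2=-8/15, d=(M3−M2)/(6·3)=8/135, b=Δ2−h2·(2M2+M3)/6=-19/15
t_q=21/4 → seg 1, τ=9/4; S=4+-1/15·τ+2/15·τ²+-2/27·τ³=589/160

  seg 0: a=5 b=-7/15 c=0 d=2/135
  seg 1: a=4 b=-1/15 c=2/15 d=-2/27
  seg 2: a=3 b=-19/15 c=-8/15 d=8/135
S(21/4) = 589/160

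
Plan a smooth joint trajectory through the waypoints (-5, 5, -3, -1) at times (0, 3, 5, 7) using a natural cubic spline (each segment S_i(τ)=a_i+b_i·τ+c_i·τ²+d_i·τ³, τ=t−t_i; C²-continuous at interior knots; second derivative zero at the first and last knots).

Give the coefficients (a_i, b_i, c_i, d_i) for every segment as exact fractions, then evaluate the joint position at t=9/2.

  seg 0: a=-5 b=689/114 c=0 d=-103/342
  seg 1: a=5 b=-119/57 c=-103/38 d=50/57
  seg 2: a=-3 b=-137/57 c=97/38 d=-97/228
S(9/2) = -193/152

Δ: Δ0=10/3, Δ1=-4, Δ2=1
row 1: diag=10, rhs=-44; c'=1/5, d'=-22/5
row 2: denom=8−2·1/5=38/5; d'=(30−2·-22/5)/(38/5)=97/19
back: M2=97/19
back: M1=-22/5−1/5·97/19=-103/19
M: M0=0, M1=-103/19, M2=97/19, M3=0
seg 0: a=-5, c=M0/2=0, d=(M1−M0)/(6·3)=-103/342, b=Δ0−h0·(2M0+M1)/6=689/114
seg 1: a=5, c=M1/2=-103/38, d=(M2−M1)/(6·2)=50/57, b=Δ1−h1·(2M1+M2)/6=-119/57
seg 2: a=-3, c=M2/2=97/38, d=(M3−M2)/(6·2)=-97/228, b=Δ2−h2·(2M2+M3)/6=-137/57
t_q=9/2 → seg 1, τ=3/2; S=5+-119/57·τ+-103/38·τ²+50/57·τ³=-193/152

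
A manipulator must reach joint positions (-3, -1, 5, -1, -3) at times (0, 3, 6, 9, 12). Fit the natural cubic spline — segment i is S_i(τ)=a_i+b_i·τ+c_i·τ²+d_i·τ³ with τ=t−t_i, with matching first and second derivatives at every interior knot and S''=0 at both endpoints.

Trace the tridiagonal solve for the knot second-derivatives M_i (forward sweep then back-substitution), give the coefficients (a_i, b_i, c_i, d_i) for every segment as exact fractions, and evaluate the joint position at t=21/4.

Δ: Δ0=2/3, Δ1=2, Δ2=-2, Δ3=-2/3
row 1: diag=12, rhs=8; c'=1/4, d'=2/3
row 2: denom=12−3·1/4=45/4; d'=(-24−3·2/3)/(45/4)=-104/45
row 3: denom=12−3·4/15=56/5; d'=(8−3·-104/45)/(56/5)=4/3
back: M3=4/3
back: M2=-104/45−4/15·4/3=-8/3
back: M1=2/3−1/4·-8/3=4/3
M: M0=0, M1=4/3, M2=-8/3, M3=4/3, M4=0
seg 0: a=-3, c=M0/2=0, d=(M1−M0)/(6·3)=2/27, b=Δ0−h0·(2M0+M1)/6=0
seg 1: a=-1, c=M1/2=2/3, d=(M2−M1)/(6·3)=-2/9, b=Δ1−h1·(2M1+M2)/6=2
seg 2: a=5, c=M2/2=-4/3, d=(M3−M2)/(6·3)=2/9, b=Δ2−h2·(2M2+M3)/6=0
seg 3: a=-1, c=M3/2=2/3, d=(M4−M3)/(6·3)=-2/27, b=Δ3−h3·(2M3+M4)/6=-2
t_q=21/4 → seg 1, τ=9/4; S=-1+2·τ+2/3·τ²+-2/9·τ³=139/32

  seg 0: a=-3 b=0 c=0 d=2/27
  seg 1: a=-1 b=2 c=2/3 d=-2/9
  seg 2: a=5 b=0 c=-4/3 d=2/9
  seg 3: a=-1 b=-2 c=2/3 d=-2/27
S(21/4) = 139/32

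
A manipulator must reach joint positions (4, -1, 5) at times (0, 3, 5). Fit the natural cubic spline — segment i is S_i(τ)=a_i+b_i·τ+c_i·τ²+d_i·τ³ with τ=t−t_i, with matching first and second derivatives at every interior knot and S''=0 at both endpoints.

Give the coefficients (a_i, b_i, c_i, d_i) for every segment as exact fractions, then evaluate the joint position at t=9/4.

Δ: Δ0=-5/3, Δ1=3
row 1: diag=10, rhs=28; c'=1/5, d'=14/5
back: M1=14/5
M: M0=0, M1=14/5, M2=0
seg 0: a=4, c=M0/2=0, d=(M1−M0)/(6·3)=7/45, b=Δ0−h0·(2M0+M1)/6=-46/15
seg 1: a=-1, c=M1/2=7/5, d=(M2−M1)/(6·2)=-7/30, b=Δ1−h1·(2M1+M2)/6=17/15
t_q=9/4 → seg 0, τ=9/4; S=4+-46/15·τ+0·τ²+7/45·τ³=-361/320

  seg 0: a=4 b=-46/15 c=0 d=7/45
  seg 1: a=-1 b=17/15 c=7/5 d=-7/30
S(9/4) = -361/320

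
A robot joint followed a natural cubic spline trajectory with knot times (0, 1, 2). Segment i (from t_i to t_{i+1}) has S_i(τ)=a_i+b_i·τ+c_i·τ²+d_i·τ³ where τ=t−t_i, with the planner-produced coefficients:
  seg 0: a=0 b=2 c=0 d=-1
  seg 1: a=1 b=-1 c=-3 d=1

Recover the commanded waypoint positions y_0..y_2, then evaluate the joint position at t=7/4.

y_0 = S_0(0) = a_0 = 0
y_1 = S_1(0) = a_1 = 1
y_2 = S_1(1) = -2
t_q=7/4 is in segment 1 (τ=3/4); S_1(τ)=-65/64

y_0=0 y_1=1 y_2=-2
S(7/4) = -65/64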